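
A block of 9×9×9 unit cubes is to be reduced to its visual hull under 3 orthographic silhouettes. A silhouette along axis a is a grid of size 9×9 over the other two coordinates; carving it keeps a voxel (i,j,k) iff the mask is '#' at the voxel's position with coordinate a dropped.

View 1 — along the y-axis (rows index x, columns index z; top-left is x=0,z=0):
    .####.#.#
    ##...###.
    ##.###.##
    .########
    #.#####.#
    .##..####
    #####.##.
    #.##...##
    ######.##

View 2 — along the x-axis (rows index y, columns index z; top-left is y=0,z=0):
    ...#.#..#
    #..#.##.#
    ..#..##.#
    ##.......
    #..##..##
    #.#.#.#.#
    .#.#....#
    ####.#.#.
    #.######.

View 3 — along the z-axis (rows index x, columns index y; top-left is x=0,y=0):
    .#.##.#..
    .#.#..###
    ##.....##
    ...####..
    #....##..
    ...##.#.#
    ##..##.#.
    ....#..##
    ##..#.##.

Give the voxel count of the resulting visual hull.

start: 9×9×9 = 729 voxels
carve view 1 (along y, XZ-mask fill 59/81): 531 voxels remain
carve view 2 (along x, YZ-mask fill 40/81): 262 voxels remain
carve view 3 (along z, XY-mask fill 37/81): 122 voxels remain

voxel count = 122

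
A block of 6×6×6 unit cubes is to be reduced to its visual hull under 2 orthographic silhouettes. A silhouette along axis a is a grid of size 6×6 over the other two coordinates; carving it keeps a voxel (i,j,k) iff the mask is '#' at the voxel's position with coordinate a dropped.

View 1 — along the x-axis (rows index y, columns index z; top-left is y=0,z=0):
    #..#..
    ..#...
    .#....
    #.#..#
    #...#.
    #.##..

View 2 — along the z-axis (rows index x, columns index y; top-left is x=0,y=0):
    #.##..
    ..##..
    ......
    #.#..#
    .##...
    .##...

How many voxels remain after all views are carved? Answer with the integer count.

remaining voxels: 20

initial block: 6^3 = 216
carve view 1 (along x, YZ-mask fill 12/36): 72 voxels remain
carve view 2 (along z, XY-mask fill 12/36): 20 voxels remain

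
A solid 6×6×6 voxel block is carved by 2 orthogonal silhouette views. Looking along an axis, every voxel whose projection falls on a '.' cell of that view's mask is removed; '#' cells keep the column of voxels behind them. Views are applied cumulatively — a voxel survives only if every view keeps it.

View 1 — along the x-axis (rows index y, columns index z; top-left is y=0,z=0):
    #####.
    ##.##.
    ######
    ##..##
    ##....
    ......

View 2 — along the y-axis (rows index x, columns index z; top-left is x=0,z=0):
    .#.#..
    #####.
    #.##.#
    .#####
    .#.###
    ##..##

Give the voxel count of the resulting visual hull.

full grid |V| = 216
V1 x: intersect with YZ mask (21 set) -- 126 left
V2 y: intersect with XZ mask (24 set) -- 85 left

remaining voxels: 85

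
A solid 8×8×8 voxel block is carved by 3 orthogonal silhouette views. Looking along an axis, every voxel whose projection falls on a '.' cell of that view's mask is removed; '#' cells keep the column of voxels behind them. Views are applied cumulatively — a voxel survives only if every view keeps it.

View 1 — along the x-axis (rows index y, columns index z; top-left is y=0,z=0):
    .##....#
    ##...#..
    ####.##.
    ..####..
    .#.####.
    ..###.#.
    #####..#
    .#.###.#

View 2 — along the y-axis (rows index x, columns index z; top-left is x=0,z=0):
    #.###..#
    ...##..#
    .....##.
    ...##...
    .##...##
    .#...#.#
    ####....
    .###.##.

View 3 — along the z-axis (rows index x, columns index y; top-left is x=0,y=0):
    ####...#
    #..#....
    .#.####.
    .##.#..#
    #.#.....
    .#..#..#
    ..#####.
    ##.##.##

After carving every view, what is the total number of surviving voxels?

full grid |V| = 512
  1. axis=0 (YZ plane), |mask|=36  ⇒  voxels=288
  2. axis=1 (XZ plane), |mask|=28  ⇒  voxels=131
  3. axis=2 (XY plane), |mask|=32  ⇒  voxels=69

|visual hull| = 69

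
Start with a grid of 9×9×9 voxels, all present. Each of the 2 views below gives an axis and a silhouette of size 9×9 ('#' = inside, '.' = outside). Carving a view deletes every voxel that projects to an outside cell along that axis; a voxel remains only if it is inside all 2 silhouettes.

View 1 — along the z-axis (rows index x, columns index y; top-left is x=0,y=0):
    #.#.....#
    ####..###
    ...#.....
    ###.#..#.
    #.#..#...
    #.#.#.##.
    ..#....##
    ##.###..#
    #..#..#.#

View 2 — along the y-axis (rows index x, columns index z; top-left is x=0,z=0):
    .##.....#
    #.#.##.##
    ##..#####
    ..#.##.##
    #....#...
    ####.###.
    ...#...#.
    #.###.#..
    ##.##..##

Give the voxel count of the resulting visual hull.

remaining voxels: 184

before carving: 729 voxels (9×9×9)
carve view 1 (along z, XY-mask fill 37/81): 333 voxels remain
carve view 2 (along y, XZ-mask fill 43/81): 184 voxels remain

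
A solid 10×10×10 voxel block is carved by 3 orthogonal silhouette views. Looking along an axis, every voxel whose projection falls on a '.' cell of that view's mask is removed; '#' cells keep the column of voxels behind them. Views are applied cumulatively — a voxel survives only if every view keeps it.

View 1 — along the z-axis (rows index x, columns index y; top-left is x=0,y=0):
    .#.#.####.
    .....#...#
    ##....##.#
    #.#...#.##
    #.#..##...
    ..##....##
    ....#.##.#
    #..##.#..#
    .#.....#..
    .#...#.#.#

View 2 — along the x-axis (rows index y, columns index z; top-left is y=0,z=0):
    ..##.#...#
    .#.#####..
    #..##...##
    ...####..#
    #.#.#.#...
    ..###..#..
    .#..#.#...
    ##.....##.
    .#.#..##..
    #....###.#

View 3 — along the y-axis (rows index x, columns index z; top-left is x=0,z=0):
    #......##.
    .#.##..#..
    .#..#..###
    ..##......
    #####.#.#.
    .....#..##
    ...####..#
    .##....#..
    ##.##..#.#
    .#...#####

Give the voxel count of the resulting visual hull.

initial block: 10^3 = 1000
carve view 1 (along z, XY-mask fill 41/100): 410 voxels remain
carve view 2 (along x, YZ-mask fill 44/100): 179 voxels remain
carve view 3 (along y, XZ-mask fill 44/100): 73 voxels remain

remaining voxels: 73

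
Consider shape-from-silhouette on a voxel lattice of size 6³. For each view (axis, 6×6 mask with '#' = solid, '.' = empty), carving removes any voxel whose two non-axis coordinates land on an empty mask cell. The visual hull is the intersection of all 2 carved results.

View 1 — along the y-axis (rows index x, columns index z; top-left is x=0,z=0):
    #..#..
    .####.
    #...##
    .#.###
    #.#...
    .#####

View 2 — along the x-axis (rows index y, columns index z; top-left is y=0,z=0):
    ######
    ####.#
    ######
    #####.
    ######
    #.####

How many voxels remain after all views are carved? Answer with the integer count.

remaining voxels: 110

start: 6×6×6 = 216 voxels
after view 1 [y-axis, 20 of 36 cells solid] → remaining = 120
after view 2 [x-axis, 33 of 36 cells solid] → remaining = 110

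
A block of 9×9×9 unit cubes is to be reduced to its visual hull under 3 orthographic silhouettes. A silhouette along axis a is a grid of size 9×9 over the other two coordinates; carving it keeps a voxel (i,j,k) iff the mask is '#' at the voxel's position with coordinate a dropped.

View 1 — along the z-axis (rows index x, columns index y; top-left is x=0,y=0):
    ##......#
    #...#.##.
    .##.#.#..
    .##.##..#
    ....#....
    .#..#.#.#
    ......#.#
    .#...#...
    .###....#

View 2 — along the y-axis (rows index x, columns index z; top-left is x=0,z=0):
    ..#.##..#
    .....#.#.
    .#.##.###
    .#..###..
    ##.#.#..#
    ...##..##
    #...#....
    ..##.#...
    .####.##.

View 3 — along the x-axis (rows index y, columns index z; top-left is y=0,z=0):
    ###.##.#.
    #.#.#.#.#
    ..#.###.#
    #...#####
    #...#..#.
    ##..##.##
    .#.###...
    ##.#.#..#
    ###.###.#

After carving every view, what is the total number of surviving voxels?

remaining voxels: 66

initial block: 9^3 = 729
V1 z: intersect with XY mask (29 set) -- 261 left
V2 y: intersect with XZ mask (36 set) -- 119 left
V3 x: intersect with YZ mask (47 set) -- 66 left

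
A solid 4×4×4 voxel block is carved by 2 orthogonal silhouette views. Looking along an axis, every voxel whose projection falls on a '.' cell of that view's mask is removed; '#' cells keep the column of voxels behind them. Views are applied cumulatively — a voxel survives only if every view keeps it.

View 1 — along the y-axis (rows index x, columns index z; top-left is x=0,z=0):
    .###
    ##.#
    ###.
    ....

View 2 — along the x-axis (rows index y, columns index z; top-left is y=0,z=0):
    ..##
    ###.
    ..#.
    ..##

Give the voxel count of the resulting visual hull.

voxel count = 17

start: 4×4×4 = 64 voxels
carve view 1 (along y, XZ-mask fill 9/16): 36 voxels remain
carve view 2 (along x, YZ-mask fill 8/16): 17 voxels remain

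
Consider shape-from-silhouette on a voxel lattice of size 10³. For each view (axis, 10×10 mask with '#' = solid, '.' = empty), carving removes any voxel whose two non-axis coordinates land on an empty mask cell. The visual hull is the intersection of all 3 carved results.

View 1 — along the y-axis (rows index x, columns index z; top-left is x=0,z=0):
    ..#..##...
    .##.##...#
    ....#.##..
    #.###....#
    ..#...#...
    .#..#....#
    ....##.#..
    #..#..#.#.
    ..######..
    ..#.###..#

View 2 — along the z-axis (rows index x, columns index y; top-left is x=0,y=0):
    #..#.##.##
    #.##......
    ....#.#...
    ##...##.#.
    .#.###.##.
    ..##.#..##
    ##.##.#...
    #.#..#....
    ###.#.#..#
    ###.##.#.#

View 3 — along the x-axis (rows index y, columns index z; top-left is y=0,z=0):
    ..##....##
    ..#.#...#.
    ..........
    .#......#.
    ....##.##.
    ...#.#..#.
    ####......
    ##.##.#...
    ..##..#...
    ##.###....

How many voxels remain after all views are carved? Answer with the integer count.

60 voxels

initial block: 10^3 = 1000
after view 1 [y-axis, 39 of 100 cells solid] → remaining = 390
after view 2 [z-axis, 48 of 100 cells solid] → remaining = 189
after view 3 [x-axis, 33 of 100 cells solid] → remaining = 60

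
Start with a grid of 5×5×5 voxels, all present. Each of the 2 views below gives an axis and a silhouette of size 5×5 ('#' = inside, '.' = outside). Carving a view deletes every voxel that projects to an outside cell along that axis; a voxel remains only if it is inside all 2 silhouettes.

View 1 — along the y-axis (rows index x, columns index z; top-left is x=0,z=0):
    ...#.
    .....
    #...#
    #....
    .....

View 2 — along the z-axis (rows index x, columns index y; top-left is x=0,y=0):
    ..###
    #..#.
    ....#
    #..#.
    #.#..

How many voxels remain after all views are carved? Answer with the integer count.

start: 5×5×5 = 125 voxels
carve view 1 (along y, XZ-mask fill 4/25): 20 voxels remain
carve view 2 (along z, XY-mask fill 10/25): 7 voxels remain

|visual hull| = 7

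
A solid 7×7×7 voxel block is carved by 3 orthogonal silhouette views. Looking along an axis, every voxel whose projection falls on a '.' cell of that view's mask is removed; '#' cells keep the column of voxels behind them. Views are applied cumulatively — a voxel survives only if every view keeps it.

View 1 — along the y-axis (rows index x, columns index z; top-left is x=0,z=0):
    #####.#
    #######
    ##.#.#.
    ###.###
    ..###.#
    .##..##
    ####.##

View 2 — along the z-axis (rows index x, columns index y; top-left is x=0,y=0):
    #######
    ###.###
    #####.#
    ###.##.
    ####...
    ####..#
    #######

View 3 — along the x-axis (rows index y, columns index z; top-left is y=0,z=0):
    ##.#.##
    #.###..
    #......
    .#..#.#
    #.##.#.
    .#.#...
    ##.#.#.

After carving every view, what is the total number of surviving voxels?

voxel count = 103

full grid |V| = 343
  1. axis=1 (XZ plane), |mask|=37  ⇒  voxels=259
  2. axis=2 (XY plane), |mask|=40  ⇒  voxels=216
  3. axis=0 (YZ plane), |mask|=23  ⇒  voxels=103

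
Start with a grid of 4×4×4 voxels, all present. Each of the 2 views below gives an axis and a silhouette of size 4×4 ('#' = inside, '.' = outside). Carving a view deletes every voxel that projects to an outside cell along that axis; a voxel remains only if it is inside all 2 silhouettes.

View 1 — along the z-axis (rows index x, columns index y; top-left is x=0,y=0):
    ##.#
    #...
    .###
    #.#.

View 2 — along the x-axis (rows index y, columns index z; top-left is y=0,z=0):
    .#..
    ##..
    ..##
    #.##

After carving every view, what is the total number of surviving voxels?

17 voxels

full grid |V| = 64
[1] z-view keeps 9 columns → grid now 36
[2] x-view keeps 8 columns → grid now 17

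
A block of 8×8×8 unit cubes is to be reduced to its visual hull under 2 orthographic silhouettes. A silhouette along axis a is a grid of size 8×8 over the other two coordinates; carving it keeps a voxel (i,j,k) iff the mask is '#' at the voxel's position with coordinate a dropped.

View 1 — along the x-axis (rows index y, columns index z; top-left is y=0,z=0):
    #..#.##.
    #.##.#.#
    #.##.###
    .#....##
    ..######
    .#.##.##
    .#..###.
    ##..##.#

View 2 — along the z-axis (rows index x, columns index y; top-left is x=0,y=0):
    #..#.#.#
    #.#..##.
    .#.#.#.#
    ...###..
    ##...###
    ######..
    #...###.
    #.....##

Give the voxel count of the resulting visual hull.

voxel count = 152

start: 8×8×8 = 512 voxels
carve view 1 (along x, YZ-mask fill 38/64): 304 voxels remain
carve view 2 (along z, XY-mask fill 33/64): 152 voxels remain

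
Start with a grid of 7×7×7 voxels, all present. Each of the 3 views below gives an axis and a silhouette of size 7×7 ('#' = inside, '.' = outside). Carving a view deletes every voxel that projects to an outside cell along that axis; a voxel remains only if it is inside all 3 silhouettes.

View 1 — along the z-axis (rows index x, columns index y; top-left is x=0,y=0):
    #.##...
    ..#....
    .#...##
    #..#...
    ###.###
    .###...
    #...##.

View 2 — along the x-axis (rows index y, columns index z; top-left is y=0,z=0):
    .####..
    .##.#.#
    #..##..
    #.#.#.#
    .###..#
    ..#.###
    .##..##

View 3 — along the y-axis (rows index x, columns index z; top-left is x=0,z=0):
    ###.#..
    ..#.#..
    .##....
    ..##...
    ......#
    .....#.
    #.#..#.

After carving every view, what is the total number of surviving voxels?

before carving: 343 voxels (7×7×7)
step 1: project along z, AND mask (21/49) → |grid| = 147
step 2: project along x, AND mask (27/49) → |grid| = 80
step 3: project along y, AND mask (15/49) → |grid| = 25

voxel count = 25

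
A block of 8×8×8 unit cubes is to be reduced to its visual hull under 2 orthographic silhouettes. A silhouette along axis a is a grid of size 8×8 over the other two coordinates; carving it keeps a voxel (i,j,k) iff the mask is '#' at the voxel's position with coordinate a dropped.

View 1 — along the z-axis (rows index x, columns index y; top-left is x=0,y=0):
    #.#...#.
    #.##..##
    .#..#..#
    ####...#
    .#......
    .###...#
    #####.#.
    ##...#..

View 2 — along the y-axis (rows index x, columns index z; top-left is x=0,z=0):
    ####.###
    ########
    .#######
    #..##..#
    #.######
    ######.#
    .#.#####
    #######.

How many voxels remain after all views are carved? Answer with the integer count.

start: 8×8×8 = 512 voxels
step 1: project along z, AND mask (30/64) → |grid| = 240
step 2: project along y, AND mask (53/64) → |grid| = 194

remaining voxels: 194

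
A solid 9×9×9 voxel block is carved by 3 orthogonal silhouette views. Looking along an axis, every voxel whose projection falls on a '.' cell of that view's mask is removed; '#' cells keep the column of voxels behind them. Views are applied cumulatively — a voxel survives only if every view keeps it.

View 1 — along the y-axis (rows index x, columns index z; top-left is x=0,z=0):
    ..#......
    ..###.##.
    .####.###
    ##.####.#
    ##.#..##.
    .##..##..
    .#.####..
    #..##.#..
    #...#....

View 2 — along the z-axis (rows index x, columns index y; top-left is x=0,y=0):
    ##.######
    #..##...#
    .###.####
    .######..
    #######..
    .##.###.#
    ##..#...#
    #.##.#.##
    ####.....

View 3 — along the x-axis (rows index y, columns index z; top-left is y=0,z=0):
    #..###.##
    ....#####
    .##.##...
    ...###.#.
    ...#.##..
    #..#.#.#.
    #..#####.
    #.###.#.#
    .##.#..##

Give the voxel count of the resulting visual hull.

before carving: 729 voxels (9×9×9)
  1. axis=1 (XZ plane), |mask|=40  ⇒  voxels=360
  2. axis=2 (XY plane), |mask|=52  ⇒  voxels=230
  3. axis=0 (YZ plane), |mask|=43  ⇒  voxels=118

118 voxels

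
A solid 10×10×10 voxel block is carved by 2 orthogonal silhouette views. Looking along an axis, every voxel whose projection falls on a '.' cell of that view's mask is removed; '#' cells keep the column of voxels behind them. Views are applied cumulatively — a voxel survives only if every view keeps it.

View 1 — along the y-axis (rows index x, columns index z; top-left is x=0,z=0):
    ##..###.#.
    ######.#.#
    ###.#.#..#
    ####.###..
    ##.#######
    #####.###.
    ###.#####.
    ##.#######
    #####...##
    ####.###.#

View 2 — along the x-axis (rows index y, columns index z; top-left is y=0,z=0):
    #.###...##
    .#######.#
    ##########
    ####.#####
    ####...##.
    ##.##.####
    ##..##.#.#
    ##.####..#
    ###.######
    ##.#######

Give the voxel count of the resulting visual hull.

voxel count = 599

start: 10×10×10 = 1000 voxels
  1. axis=1 (XZ plane), |mask|=76  ⇒  voxels=760
  2. axis=0 (YZ plane), |mask|=78  ⇒  voxels=599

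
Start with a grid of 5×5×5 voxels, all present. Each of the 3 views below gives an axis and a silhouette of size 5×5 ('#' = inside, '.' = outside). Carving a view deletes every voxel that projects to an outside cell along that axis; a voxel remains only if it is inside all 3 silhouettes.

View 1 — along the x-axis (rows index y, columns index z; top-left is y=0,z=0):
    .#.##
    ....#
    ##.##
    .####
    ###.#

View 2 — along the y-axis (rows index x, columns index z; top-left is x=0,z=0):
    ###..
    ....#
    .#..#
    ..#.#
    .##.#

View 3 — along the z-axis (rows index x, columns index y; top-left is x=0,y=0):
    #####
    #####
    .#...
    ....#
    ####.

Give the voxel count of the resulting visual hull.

remaining voxels: 24

full grid |V| = 125
after view 1 [x-axis, 16 of 25 cells solid] → remaining = 80
after view 2 [y-axis, 11 of 25 cells solid] → remaining = 40
after view 3 [z-axis, 16 of 25 cells solid] → remaining = 24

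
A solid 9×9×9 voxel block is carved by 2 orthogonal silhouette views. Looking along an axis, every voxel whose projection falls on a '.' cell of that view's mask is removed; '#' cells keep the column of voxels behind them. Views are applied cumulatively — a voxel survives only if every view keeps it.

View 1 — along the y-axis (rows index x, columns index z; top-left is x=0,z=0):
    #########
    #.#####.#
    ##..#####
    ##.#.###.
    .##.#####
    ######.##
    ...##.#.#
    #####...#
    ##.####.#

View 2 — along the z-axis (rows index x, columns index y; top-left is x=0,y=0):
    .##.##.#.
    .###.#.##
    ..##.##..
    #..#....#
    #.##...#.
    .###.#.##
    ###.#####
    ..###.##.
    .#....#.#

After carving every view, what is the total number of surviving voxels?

|visual hull| = 292

initial block: 9^3 = 729
after view 1 [y-axis, 61 of 81 cells solid] → remaining = 549
after view 2 [z-axis, 44 of 81 cells solid] → remaining = 292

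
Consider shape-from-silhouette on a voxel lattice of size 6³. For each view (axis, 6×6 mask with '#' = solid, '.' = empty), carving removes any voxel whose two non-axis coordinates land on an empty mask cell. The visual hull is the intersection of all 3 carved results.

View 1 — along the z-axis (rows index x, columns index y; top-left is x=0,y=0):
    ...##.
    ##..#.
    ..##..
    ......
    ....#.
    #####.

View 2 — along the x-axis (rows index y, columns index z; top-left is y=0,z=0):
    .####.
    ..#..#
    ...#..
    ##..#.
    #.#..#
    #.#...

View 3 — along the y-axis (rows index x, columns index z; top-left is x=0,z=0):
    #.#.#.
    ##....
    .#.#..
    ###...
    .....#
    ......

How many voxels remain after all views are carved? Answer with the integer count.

|visual hull| = 9

full grid |V| = 216
step 1: project along z, AND mask (13/36) → |grid| = 78
step 2: project along x, AND mask (15/36) → |grid| = 35
step 3: project along y, AND mask (11/36) → |grid| = 9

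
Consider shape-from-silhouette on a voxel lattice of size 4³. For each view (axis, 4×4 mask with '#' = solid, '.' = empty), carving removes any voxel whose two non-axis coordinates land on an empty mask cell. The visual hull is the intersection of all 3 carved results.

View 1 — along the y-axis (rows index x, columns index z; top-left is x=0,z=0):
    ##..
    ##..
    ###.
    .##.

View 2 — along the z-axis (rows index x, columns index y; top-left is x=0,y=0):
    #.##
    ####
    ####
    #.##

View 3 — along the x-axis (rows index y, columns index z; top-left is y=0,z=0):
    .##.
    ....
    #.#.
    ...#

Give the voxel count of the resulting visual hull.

voxel count = 11

start: 4×4×4 = 64 voxels
[1] y-view keeps 9 columns → grid now 36
[2] z-view keeps 14 columns → grid now 32
[3] x-view keeps 5 columns → grid now 11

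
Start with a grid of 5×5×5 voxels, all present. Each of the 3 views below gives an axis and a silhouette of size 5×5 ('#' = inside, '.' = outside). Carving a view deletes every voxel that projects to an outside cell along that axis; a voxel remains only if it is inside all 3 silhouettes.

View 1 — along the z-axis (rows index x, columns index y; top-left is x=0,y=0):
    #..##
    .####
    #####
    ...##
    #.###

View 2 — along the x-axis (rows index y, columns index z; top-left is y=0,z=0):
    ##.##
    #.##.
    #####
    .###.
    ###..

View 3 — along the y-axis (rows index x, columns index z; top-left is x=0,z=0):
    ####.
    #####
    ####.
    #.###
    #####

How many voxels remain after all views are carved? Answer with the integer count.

before carving: 125 voxels (5×5×5)
step 1: project along z, AND mask (18/25) → |grid| = 90
step 2: project along x, AND mask (18/25) → |grid| = 63
step 3: project along y, AND mask (22/25) → |grid| = 58

58 voxels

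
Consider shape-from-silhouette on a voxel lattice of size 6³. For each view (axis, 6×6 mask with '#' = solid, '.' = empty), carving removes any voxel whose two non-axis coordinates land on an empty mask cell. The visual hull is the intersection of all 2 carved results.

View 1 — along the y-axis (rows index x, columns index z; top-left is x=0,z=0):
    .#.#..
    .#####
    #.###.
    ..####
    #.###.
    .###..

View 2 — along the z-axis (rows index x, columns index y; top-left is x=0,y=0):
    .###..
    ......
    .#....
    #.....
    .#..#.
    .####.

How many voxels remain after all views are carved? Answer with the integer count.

start: 6×6×6 = 216 voxels
[1] y-view keeps 22 columns → grid now 132
[2] z-view keeps 11 columns → grid now 34

voxel count = 34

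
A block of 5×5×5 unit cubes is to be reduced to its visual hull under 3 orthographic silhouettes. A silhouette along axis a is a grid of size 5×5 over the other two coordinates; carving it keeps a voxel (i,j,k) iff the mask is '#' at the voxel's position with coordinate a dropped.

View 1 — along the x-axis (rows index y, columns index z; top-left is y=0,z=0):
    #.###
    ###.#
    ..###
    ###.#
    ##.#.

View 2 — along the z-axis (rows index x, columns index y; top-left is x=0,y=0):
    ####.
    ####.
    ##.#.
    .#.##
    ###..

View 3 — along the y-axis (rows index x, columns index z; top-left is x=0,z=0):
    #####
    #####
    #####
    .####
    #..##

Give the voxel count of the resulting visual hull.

voxel count = 57

initial block: 5^3 = 125
step 1: project along x, AND mask (18/25) → |grid| = 90
step 2: project along z, AND mask (17/25) → |grid| = 64
step 3: project along y, AND mask (22/25) → |grid| = 57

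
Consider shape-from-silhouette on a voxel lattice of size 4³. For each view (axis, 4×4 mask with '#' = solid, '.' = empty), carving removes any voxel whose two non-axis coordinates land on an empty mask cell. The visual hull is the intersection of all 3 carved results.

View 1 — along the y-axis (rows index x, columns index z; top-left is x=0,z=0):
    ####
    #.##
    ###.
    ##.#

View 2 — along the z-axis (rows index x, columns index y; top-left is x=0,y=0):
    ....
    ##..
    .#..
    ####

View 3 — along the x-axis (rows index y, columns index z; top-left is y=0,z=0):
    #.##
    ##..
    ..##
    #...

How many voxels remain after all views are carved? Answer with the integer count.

remaining voxels: 12

initial block: 4^3 = 64
[1] y-view keeps 13 columns → grid now 52
[2] z-view keeps 7 columns → grid now 21
[3] x-view keeps 8 columns → grid now 12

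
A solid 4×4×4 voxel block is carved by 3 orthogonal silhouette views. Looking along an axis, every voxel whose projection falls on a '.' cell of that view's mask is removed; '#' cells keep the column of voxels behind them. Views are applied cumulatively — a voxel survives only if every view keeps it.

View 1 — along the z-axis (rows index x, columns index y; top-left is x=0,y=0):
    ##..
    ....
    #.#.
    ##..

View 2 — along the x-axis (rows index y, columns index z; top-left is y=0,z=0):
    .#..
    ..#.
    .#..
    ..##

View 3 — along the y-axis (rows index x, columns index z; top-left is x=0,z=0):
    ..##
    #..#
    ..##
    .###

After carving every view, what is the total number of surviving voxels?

3 voxels

full grid |V| = 64
step 1: project along z, AND mask (6/16) → |grid| = 24
step 2: project along x, AND mask (5/16) → |grid| = 6
step 3: project along y, AND mask (9/16) → |grid| = 3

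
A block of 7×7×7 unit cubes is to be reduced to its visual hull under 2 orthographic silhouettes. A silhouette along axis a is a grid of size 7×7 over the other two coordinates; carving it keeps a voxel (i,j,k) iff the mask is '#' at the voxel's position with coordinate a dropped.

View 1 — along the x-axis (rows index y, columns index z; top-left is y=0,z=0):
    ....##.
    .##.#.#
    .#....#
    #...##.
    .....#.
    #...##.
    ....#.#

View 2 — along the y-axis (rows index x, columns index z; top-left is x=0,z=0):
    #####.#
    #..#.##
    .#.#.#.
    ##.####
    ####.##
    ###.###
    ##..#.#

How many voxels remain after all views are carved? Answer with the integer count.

initial block: 7^3 = 343
V1 x: intersect with YZ mask (17 set) -- 119 left
V2 y: intersect with XZ mask (35 set) -- 85 left

voxel count = 85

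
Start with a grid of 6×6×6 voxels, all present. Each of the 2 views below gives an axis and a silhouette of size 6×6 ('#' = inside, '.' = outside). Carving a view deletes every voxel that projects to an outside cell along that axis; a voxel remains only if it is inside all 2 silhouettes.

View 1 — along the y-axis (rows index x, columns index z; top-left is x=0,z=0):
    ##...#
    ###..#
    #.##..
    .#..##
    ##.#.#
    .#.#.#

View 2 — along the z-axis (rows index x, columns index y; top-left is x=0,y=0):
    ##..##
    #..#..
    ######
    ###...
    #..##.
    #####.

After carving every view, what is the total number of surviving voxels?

initial block: 6^3 = 216
V1 y: intersect with XZ mask (20 set) -- 120 left
V2 z: intersect with XY mask (23 set) -- 74 left

|visual hull| = 74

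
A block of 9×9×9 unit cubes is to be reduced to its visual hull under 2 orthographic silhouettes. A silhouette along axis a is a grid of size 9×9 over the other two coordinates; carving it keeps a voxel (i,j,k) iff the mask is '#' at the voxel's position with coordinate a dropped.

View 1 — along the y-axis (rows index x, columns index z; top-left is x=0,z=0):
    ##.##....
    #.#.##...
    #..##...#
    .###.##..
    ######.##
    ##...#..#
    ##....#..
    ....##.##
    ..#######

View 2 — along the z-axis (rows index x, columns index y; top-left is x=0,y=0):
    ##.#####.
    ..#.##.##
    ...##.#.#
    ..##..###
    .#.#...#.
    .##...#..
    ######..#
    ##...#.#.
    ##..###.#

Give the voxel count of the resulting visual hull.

|visual hull| = 204

start: 9×9×9 = 729 voxels
after view 1 [y-axis, 43 of 81 cells solid] → remaining = 387
after view 2 [z-axis, 44 of 81 cells solid] → remaining = 204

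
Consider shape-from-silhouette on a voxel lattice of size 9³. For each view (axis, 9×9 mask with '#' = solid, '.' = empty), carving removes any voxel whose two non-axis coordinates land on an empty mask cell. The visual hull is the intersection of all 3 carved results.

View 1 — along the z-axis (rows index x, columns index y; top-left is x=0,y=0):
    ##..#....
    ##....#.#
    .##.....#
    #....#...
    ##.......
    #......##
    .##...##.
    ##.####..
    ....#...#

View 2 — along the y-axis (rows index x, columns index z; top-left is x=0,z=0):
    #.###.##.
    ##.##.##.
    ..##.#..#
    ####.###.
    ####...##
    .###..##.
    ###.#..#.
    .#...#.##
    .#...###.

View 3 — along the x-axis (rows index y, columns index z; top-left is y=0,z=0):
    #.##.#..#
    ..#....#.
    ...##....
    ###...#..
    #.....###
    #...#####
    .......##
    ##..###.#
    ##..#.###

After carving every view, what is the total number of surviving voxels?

|visual hull| = 64

start: 9×9×9 = 729 voxels
after view 1 [z-axis, 29 of 81 cells solid] → remaining = 261
after view 2 [y-axis, 47 of 81 cells solid] → remaining = 147
after view 3 [x-axis, 37 of 81 cells solid] → remaining = 64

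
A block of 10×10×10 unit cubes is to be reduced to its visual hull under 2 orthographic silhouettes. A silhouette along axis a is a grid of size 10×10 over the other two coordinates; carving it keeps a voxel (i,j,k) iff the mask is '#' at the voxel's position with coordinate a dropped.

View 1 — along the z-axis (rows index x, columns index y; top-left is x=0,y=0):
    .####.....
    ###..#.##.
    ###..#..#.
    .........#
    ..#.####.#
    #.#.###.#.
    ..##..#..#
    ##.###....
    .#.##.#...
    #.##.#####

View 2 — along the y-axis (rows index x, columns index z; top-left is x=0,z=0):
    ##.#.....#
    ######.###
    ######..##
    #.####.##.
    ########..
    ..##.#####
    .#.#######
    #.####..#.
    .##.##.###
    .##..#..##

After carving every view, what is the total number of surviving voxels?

voxel count = 337

start: 10×10×10 = 1000 voxels
[1] z-view keeps 49 columns → grid now 490
[2] y-view keeps 69 columns → grid now 337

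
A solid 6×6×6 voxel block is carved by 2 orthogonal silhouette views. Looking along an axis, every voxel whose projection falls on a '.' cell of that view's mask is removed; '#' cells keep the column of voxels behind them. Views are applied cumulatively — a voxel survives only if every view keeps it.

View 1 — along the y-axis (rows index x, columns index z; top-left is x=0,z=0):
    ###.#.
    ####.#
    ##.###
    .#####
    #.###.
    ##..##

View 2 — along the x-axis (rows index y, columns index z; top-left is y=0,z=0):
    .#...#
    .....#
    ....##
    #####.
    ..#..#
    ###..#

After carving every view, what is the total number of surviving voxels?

voxel count = 71

initial block: 6^3 = 216
  1. axis=1 (XZ plane), |mask|=27  ⇒  voxels=162
  2. axis=0 (YZ plane), |mask|=16  ⇒  voxels=71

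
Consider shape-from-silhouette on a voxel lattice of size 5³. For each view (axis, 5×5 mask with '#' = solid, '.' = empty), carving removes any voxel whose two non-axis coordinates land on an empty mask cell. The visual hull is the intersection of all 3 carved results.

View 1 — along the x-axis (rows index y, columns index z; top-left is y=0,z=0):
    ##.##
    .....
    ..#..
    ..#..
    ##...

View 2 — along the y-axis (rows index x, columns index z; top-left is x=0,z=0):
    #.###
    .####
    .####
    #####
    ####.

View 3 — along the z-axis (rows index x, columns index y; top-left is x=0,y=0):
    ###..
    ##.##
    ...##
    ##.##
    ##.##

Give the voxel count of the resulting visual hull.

before carving: 125 voxels (5×5×5)
step 1: project along x, AND mask (8/25) → |grid| = 40
step 2: project along y, AND mask (21/25) → |grid| = 33
step 3: project along z, AND mask (17/25) → |grid| = 24

|visual hull| = 24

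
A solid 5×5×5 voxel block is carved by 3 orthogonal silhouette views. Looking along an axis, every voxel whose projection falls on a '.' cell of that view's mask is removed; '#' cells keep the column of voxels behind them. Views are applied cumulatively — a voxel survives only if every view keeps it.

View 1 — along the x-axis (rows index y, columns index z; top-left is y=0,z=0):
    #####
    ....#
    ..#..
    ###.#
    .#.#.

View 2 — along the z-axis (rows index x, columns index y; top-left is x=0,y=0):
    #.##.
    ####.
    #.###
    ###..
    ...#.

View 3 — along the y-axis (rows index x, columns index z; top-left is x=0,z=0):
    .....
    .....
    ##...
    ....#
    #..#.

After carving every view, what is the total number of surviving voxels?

remaining voxels: 8

start: 5×5×5 = 125 voxels
V1 x: intersect with YZ mask (13 set) -- 65 left
V2 z: intersect with XY mask (15 set) -- 44 left
V3 y: intersect with XZ mask (5 set) -- 8 left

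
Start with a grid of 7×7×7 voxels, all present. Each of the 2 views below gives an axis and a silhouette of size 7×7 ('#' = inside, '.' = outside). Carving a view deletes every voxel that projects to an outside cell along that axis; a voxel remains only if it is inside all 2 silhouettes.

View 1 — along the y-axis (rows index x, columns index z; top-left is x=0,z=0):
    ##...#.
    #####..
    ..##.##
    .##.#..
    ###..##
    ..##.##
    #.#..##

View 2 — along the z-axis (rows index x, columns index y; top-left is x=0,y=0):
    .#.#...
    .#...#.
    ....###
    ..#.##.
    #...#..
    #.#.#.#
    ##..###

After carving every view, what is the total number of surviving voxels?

start: 7×7×7 = 343 voxels
after view 1 [y-axis, 28 of 49 cells solid] → remaining = 196
after view 2 [z-axis, 21 of 49 cells solid] → remaining = 83

83 voxels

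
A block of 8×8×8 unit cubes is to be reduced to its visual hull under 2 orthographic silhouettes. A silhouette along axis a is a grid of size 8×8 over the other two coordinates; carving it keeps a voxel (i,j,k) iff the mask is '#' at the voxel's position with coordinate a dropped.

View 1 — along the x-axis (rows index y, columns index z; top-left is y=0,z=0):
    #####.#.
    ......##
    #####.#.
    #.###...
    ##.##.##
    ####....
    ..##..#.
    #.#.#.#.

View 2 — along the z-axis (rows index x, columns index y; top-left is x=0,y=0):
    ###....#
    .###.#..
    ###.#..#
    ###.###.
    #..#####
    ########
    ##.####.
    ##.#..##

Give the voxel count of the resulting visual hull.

initial block: 8^3 = 512
carve view 1 (along x, YZ-mask fill 35/64): 280 voxels remain
carve view 2 (along z, XY-mask fill 44/64): 191 voxels remain

voxel count = 191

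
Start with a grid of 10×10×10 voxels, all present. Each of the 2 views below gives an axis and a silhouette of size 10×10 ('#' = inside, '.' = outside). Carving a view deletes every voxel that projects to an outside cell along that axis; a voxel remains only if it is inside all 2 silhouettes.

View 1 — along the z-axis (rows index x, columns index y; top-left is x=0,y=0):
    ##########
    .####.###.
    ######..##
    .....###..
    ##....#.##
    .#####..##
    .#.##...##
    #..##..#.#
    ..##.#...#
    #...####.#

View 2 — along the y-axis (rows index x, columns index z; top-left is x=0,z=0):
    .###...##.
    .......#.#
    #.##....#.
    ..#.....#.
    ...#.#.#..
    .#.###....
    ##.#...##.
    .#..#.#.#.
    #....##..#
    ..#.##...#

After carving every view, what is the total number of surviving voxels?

|visual hull| = 230

initial block: 10^3 = 1000
after view 1 [z-axis, 60 of 100 cells solid] → remaining = 600
after view 2 [y-axis, 37 of 100 cells solid] → remaining = 230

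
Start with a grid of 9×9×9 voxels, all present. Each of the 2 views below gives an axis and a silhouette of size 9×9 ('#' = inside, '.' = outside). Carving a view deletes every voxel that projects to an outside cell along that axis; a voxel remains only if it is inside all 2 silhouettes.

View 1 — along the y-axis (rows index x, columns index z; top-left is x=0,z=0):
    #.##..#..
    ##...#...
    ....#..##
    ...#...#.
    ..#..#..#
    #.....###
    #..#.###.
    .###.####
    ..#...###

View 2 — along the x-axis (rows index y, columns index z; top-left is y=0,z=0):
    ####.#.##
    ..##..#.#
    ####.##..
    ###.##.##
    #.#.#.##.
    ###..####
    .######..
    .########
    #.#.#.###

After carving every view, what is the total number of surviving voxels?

full grid |V| = 729
V1 y: intersect with XZ mask (35 set) -- 315 left
V2 x: intersect with YZ mask (56 set) -- 222 left

voxel count = 222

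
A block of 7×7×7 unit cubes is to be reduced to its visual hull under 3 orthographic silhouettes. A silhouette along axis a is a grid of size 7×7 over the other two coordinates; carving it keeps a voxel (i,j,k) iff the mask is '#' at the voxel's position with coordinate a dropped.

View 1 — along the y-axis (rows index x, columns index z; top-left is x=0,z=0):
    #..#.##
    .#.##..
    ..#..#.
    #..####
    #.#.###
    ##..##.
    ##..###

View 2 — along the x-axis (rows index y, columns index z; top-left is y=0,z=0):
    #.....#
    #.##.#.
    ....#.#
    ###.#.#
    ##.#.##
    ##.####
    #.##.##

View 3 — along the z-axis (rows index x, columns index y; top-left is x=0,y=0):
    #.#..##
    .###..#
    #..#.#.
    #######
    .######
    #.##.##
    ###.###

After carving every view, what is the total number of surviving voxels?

initial block: 7^3 = 343
V1 y: intersect with XZ mask (28 set) -- 196 left
V2 x: intersect with YZ mask (29 set) -- 120 left
V3 z: intersect with XY mask (35 set) -- 90 left

remaining voxels: 90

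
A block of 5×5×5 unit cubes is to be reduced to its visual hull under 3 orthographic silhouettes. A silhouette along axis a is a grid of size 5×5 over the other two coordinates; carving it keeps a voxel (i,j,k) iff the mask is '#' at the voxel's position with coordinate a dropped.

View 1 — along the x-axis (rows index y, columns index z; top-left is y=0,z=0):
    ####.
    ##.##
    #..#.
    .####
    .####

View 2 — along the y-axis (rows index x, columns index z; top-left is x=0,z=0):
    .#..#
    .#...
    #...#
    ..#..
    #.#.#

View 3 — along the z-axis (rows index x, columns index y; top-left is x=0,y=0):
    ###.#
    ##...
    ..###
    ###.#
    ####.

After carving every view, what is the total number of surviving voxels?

remaining voxels: 19

full grid |V| = 125
[1] x-view keeps 18 columns → grid now 90
[2] y-view keeps 9 columns → grid now 29
[3] z-view keeps 17 columns → grid now 19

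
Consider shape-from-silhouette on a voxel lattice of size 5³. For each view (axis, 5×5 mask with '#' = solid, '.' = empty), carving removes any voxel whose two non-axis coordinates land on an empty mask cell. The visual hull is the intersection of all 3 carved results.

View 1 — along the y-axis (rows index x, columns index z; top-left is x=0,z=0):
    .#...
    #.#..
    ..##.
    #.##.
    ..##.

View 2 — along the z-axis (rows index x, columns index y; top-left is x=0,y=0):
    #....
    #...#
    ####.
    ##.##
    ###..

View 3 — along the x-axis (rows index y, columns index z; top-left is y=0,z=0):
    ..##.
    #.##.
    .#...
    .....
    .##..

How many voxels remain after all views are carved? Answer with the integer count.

initial block: 5^3 = 125
[1] y-view keeps 10 columns → grid now 50
[2] z-view keeps 14 columns → grid now 31
[3] x-view keeps 8 columns → grid now 16

16 voxels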